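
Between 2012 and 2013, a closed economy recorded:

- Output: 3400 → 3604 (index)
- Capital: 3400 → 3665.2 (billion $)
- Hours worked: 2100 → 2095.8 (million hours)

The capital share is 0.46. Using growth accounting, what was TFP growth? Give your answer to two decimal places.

Output growth = (3604 − 3400) / 3400 = 6%.
Capital growth = (3665.2 − 3400) / 3400 = 7.8%.
Hours worked growth = (2095.8 − 2100) / 2100 = -0.2%.
Labor's share = 1 − 0.46 = 0.54.
Capital: 0.46 × 7.8 = 3.588 pp.
Hours worked: 0.54 × (-0.2) = -0.108 pp.
TFP growth = 6 − 3.48 = 2.52%.

2.52%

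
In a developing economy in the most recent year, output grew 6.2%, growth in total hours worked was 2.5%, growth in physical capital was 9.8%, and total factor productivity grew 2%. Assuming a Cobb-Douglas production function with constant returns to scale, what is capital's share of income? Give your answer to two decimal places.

0.23

gY = gA + α·gK + (1−α)·gL, so gY − gA − gL = α(gK − gL).
6.2 − 2 − 2.5 = α × (9.8 − 2.5).
1.7 = 7.3 α, so α = 0.2329.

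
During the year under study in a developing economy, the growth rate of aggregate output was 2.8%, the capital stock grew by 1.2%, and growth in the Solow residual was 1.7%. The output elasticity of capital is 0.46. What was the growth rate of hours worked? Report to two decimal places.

Labor's share = 1 − 0.46 = 0.54.
gY = gA + 0.46×1.2 + 0.54×g.
0.54×g = 2.8 − 1.7 − 0.552 = 0.548.
g = 0.548 / 0.54 = 1.0148%.

1.01%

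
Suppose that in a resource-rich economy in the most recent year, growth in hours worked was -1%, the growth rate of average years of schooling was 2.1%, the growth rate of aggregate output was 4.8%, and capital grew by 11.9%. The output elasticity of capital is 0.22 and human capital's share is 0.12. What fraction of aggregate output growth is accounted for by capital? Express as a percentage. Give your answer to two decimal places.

Capital accounted for 54.54% of growth.

Capital contributed 0.22 × 11.9 = 2.618 pp.
Share of growth = 2.618 / 4.8 × 100 = 54.5417%.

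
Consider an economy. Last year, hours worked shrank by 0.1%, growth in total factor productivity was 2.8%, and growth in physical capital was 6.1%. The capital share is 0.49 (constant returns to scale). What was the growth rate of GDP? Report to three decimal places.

Labor's share = 1 − 0.49 = 0.51.
Physical capital: 0.49 × 6.1 = 2.989 pp.
Hours worked: 0.51 × (-0.1) = -0.051 pp.
Output growth = 2.8 + 2.938 = 5.738%.

5.738%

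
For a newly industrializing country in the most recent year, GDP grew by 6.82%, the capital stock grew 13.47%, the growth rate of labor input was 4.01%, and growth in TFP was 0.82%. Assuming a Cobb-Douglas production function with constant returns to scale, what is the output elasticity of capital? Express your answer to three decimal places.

gY = gA + α·gK + (1−α)·gL, so gY − gA − gL = α(gK − gL).
6.82 − 0.82 − 4.01 = α × (13.47 − 4.01).
1.99 = 9.46 α, so α = 0.21036.

The output elasticity of capital is 0.210.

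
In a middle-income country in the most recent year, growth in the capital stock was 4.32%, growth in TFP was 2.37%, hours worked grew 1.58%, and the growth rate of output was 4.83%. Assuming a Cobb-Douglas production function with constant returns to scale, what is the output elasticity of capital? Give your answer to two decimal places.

0.32

gY = gA + α·gK + (1−α)·gL, so gY − gA − gL = α(gK − gL).
4.83 − 2.37 − 1.58 = α × (4.32 − 1.58).
0.88 = 2.74 α, so α = 0.3212.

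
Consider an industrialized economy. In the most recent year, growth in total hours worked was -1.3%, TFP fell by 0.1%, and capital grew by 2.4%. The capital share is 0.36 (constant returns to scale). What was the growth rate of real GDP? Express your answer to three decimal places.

Labor's share = 1 − 0.36 = 0.64.
Capital: 0.36 × 2.4 = 0.864 pp.
Total hours worked: 0.64 × (-1.3) = -0.832 pp.
Output growth = -0.1 + 0.032 = -0.068%.

-0.068%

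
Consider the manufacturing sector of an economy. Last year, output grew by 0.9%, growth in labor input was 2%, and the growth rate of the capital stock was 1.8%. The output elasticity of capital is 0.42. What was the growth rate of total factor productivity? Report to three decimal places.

Labor's share = 1 − 0.42 = 0.58.
The capital stock: 0.42 × 1.8 = 0.756 pp.
Labor input: 0.58 × 2 = 1.16 pp.
TFP growth = 0.9 − 1.916 = -1.016%.

-1.016%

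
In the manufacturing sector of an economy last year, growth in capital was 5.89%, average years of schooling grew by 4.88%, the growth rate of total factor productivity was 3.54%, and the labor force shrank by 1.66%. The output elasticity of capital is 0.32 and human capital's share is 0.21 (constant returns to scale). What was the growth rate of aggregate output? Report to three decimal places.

Labor's share = 1 − 0.32 − 0.21 = 0.47.
Capital: 0.32 × 5.89 = 1.8848 pp.
Average years of schooling: 0.21 × 4.88 = 1.0248 pp.
The labor force: 0.47 × (-1.66) = -0.7802 pp.
Output growth = 3.54 + 2.1294 = 5.6694%.

Aggregate output growth was 5.669%.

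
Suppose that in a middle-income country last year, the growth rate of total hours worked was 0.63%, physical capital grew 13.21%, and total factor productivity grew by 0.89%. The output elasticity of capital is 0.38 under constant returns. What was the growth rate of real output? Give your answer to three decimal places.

Real output grew 6.300%.

Labor's share = 1 − 0.38 = 0.62.
Physical capital: 0.38 × 13.21 = 5.0198 pp.
Total hours worked: 0.62 × 0.63 = 0.3906 pp.
Output growth = 0.89 + 5.4104 = 6.3004%.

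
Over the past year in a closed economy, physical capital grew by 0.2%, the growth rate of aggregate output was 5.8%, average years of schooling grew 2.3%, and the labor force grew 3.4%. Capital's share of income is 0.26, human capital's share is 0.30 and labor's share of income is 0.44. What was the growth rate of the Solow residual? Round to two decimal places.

Labor's share = 1 − 0.26 − 0.3 = 0.44.
Physical capital: 0.26 × 0.2 = 0.052 pp.
Average years of schooling: 0.3 × 2.3 = 0.69 pp.
The labor force: 0.44 × 3.4 = 1.496 pp.
TFP growth = 5.8 − 2.238 = 3.562%.

3.56%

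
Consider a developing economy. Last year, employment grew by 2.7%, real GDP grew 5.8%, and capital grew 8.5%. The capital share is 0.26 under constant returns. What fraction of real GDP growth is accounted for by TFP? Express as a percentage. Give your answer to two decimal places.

Labor's share = 1 − 0.26 = 0.74.
Capital: 0.26 × 8.5 = 2.21 pp.
Employment: 0.74 × 2.7 = 1.998 pp.
TFP growth = 5.8 − 4.208 = 1.592%.
TFP share of growth = 1.592 / 5.8 × 100 = 27.4483%.

TFP accounted for 27.45% of growth.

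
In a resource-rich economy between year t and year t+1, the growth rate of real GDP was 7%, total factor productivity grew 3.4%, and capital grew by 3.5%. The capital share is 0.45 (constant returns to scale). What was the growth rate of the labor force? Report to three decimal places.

Labor's share = 1 − 0.45 = 0.55.
gY = gA + 0.45×3.5 + 0.55×g.
0.55×g = 7 − 3.4 − 1.575 = 2.025.
g = 2.025 / 0.55 = 3.68182%.

3.682%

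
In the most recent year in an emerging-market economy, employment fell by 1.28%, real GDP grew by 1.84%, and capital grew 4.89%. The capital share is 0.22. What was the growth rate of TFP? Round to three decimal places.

Labor's share = 1 − 0.22 = 0.78.
Capital: 0.22 × 4.89 = 1.0758 pp.
Employment: 0.78 × (-1.28) = -0.9984 pp.
TFP growth = 1.84 − 0.0774 = 1.7626%.

1.763%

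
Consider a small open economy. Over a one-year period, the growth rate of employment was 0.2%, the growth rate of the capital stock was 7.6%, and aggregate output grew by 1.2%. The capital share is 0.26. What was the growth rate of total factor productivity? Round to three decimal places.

-0.924%

Labor's share = 1 − 0.26 = 0.74.
The capital stock: 0.26 × 7.6 = 1.976 pp.
Employment: 0.74 × 0.2 = 0.148 pp.
TFP growth = 1.2 − 2.124 = -0.924%.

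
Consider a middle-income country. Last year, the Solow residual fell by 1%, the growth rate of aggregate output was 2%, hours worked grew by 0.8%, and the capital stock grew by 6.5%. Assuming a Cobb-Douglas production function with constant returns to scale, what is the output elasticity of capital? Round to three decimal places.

0.386

gY = gA + α·gK + (1−α)·gL, so gY − gA − gL = α(gK − gL).
2 + 1 − 0.8 = α × (6.5 − 0.8).
2.2 = 5.7 α, so α = 0.38596.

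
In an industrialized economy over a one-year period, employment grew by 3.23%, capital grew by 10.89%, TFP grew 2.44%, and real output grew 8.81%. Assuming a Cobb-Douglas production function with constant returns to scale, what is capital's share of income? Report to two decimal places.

Capital's share of income is 0.41.

gY = gA + α·gK + (1−α)·gL, so gY − gA − gL = α(gK − gL).
8.81 − 2.44 − 3.23 = α × (10.89 − 3.23).
3.14 = 7.66 α, so α = 0.4099.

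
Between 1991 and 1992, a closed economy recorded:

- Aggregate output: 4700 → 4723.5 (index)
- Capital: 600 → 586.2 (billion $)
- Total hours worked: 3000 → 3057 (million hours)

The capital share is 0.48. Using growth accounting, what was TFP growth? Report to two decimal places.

Aggregate output growth = (4723.5 − 4700) / 4700 = 0.5%.
Capital growth = (586.2 − 600) / 600 = -2.3%.
Total hours worked growth = (3057 − 3000) / 3000 = 1.9%.
Labor's share = 1 − 0.48 = 0.52.
Capital: 0.48 × (-2.3) = -1.104 pp.
Total hours worked: 0.52 × 1.9 = 0.988 pp.
TFP growth = 0.5 + 0.116 = 0.616%.

0.62%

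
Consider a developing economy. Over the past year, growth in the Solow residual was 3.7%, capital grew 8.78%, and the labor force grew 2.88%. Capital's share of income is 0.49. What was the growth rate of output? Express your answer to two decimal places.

Labor's share = 1 − 0.49 = 0.51.
Capital: 0.49 × 8.78 = 4.3022 pp.
The labor force: 0.51 × 2.88 = 1.4688 pp.
Output growth = 3.7 + 5.771 = 9.471%.

Output growth was 9.47%.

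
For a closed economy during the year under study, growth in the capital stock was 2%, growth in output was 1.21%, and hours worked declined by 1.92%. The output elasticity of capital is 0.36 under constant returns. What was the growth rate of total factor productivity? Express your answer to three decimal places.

Labor's share = 1 − 0.36 = 0.64.
The capital stock: 0.36 × 2 = 0.72 pp.
Hours worked: 0.64 × (-1.92) = -1.2288 pp.
TFP growth = 1.21 + 0.5088 = 1.7188%.

1.719%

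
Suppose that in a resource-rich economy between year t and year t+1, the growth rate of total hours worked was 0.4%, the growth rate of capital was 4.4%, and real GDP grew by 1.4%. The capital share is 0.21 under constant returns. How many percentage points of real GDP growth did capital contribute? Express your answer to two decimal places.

Contribution = share × growth = 0.21 × 4.4 = 0.924 pp.

0.92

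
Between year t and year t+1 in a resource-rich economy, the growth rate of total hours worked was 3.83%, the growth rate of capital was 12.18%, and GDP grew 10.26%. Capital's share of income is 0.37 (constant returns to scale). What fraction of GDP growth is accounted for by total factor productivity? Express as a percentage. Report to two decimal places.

Labor's share = 1 − 0.37 = 0.63.
Capital: 0.37 × 12.18 = 4.5066 pp.
Total hours worked: 0.63 × 3.83 = 2.4129 pp.
TFP growth = 10.26 − 6.9195 = 3.3405%.
TFP share of growth = 3.3405 / 10.26 × 100 = 32.5585%.

Total factor productivity accounted for 32.56% of growth.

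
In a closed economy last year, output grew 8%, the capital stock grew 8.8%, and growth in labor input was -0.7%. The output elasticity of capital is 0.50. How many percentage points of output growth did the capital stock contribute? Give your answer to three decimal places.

4.400

Contribution = share × growth = 0.5 × 8.8 = 4.4 pp.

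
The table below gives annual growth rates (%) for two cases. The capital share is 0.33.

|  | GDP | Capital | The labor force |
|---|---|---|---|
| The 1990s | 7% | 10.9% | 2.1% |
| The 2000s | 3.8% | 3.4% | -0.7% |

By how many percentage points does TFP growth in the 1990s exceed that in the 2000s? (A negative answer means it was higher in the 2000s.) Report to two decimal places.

-1.15 percentage points

Labor's share = 1 − 0.33 = 0.67.
The 1990s: TFP = 7 − 3.597 − 1.407 = 1.996%.
The 2000s: TFP = 3.8 − 1.122 + 0.469 = 3.147%.
Difference = 1.996 − (3.147) = -1.151 pp.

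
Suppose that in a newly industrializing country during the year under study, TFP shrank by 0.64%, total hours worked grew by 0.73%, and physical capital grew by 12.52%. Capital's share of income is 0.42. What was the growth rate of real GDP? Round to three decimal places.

Labor's share = 1 − 0.42 = 0.58.
Physical capital: 0.42 × 12.52 = 5.2584 pp.
Total hours worked: 0.58 × 0.73 = 0.4234 pp.
Output growth = -0.64 + 5.6818 = 5.0418%.

5.042%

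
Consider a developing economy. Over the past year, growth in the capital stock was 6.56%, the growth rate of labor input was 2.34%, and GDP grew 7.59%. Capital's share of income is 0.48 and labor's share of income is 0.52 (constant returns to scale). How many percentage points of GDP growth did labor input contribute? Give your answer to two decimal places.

1.22 pp

Labor's share = 1 − 0.48 = 0.52.
Contribution = share × growth = 0.52 × 2.34 = 1.2168 pp.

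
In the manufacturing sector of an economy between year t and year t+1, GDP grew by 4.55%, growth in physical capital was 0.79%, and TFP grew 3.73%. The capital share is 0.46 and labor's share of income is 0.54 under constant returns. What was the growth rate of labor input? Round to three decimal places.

0.846%

Labor's share = 1 − 0.46 = 0.54.
gY = gA + 0.46×0.79 + 0.54×g.
0.54×g = 4.55 − 3.73 − 0.3634 = 0.4566.
g = 0.4566 / 0.54 = 0.84556%.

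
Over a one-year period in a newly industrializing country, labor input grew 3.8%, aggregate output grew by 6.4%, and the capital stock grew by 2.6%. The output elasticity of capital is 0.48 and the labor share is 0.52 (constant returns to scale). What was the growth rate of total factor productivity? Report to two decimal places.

Labor's share = 1 − 0.48 = 0.52.
The capital stock: 0.48 × 2.6 = 1.248 pp.
Labor input: 0.52 × 3.8 = 1.976 pp.
TFP growth = 6.4 − 3.224 = 3.176%.

3.18%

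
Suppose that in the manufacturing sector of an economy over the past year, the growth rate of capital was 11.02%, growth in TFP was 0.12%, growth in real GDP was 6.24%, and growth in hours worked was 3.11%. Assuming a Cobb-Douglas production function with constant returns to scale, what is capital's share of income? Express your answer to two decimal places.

gY = gA + α·gK + (1−α)·gL, so gY − gA − gL = α(gK − gL).
6.24 − 0.12 − 3.11 = α × (11.02 − 3.11).
3.01 = 7.91 α, so α = 0.3805.

0.38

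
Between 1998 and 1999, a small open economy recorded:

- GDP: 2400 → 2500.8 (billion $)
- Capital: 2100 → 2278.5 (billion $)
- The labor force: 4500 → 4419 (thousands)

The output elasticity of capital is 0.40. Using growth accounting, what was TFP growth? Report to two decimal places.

1.88%

GDP growth = (2500.8 − 2400) / 2400 = 4.2%.
Capital growth = (2278.5 − 2100) / 2100 = 8.5%.
The labor force growth = (4419 − 4500) / 4500 = -1.8%.
Labor's share = 1 − 0.4 = 0.6.
Capital: 0.4 × 8.5 = 3.4 pp.
The labor force: 0.6 × (-1.8) = -1.08 pp.
TFP growth = 4.2 − 2.32 = 1.88%.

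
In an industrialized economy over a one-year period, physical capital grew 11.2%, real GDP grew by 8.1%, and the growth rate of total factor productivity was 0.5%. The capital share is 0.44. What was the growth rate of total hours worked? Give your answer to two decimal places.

4.77%

Labor's share = 1 − 0.44 = 0.56.
gY = gA + 0.44×11.2 + 0.56×g.
0.56×g = 8.1 − 0.5 − 4.928 = 2.672.
g = 2.672 / 0.56 = 4.7714%.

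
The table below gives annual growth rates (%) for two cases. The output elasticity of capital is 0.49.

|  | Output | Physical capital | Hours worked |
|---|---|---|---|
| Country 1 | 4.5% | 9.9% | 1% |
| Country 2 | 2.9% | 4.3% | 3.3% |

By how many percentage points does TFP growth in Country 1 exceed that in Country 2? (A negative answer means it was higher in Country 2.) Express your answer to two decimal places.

0.03 percentage points

Labor's share = 1 − 0.49 = 0.51.
Country 1: TFP = 4.5 − 4.851 − 0.51 = -0.861%.
Country 2: TFP = 2.9 − 2.107 − 1.683 = -0.89%.
Difference = -0.861 − (-0.89) = 0.029 pp.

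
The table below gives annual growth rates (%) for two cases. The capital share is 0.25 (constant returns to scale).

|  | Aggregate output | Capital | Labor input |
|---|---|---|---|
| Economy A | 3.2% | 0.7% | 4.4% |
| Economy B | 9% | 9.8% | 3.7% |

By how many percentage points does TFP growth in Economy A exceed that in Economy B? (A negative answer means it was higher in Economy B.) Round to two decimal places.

Labor's share = 1 − 0.25 = 0.75.
Economy A: TFP = 3.2 − 0.175 − 3.3 = -0.275%.
Economy B: TFP = 9 − 2.45 − 2.775 = 3.775%.
Difference = -0.275 − (3.775) = -4.05 pp.

-4.05 percentage points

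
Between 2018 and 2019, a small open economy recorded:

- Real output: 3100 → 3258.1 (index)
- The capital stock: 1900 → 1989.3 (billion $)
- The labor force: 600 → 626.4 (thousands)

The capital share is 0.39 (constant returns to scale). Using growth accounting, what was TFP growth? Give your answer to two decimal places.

Real output growth = (3258.1 − 3100) / 3100 = 5.1%.
The capital stock growth = (1989.3 − 1900) / 1900 = 4.7%.
The labor force growth = (626.4 − 600) / 600 = 4.4%.
Labor's share = 1 − 0.39 = 0.61.
The capital stock: 0.39 × 4.7 = 1.833 pp.
The labor force: 0.61 × 4.4 = 2.684 pp.
TFP growth = 5.1 − 4.517 = 0.583%.

0.58%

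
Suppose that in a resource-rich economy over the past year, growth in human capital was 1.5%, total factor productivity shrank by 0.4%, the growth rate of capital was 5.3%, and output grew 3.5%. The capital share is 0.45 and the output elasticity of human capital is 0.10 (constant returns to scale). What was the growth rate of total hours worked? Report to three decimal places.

3.033%

Labor's share = 1 − 0.45 − 0.1 = 0.45.
gY = gA + 0.45×5.3 + 0.1×1.5 + 0.45×g.
0.45×g = 3.5 + 0.4 − 2.535 = 1.365.
g = 1.365 / 0.45 = 3.03333%.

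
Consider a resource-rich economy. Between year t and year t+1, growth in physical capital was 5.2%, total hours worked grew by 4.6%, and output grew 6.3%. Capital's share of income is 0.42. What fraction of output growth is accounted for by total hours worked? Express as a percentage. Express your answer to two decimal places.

Labor's share = 1 − 0.42 = 0.58.
Total hours worked contributed 0.58 × 4.6 = 2.668 pp.
Share of growth = 2.668 / 6.3 × 100 = 42.3492%.

42.35%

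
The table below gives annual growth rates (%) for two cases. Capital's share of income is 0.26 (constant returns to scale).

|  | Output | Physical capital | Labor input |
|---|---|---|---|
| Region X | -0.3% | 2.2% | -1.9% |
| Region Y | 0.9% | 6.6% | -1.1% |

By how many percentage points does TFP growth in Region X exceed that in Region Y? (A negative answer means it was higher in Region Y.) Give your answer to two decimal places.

0.54 percentage points

Labor's share = 1 − 0.26 = 0.74.
Region X: TFP = -0.3 − 0.572 + 1.406 = 0.534%.
Region Y: TFP = 0.9 − 1.716 + 0.814 = -0.002%.
Difference = 0.534 − (-0.002) = 0.536 pp.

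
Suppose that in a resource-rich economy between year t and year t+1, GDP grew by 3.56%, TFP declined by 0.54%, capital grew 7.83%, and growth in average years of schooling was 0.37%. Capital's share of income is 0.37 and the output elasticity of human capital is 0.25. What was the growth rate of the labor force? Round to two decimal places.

Labor's share = 1 − 0.37 − 0.25 = 0.38.
gY = gA + 0.37×7.83 + 0.25×0.37 + 0.38×g.
0.38×g = 3.56 + 0.54 − 2.9896 = 1.1104.
g = 1.1104 / 0.38 = 2.9221%.

The labor force grew 2.92%.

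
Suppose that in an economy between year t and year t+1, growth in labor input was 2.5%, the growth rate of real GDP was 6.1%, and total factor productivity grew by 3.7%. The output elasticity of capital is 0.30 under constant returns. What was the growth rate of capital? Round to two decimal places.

Labor's share = 1 − 0.3 = 0.7.
gY = gA + 0.7×2.5 + 0.3×g.
0.3×g = 6.1 − 3.7 − 1.75 = 0.65.
g = 0.65 / 0.3 = 2.1667%.

Capital growth was 2.17%.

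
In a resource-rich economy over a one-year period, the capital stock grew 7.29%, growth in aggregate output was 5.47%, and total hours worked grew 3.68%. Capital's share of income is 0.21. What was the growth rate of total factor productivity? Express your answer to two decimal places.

Total factor productivity grew 1.03%.

Labor's share = 1 − 0.21 = 0.79.
The capital stock: 0.21 × 7.29 = 1.5309 pp.
Total hours worked: 0.79 × 3.68 = 2.9072 pp.
TFP growth = 5.47 − 4.4381 = 1.0319%.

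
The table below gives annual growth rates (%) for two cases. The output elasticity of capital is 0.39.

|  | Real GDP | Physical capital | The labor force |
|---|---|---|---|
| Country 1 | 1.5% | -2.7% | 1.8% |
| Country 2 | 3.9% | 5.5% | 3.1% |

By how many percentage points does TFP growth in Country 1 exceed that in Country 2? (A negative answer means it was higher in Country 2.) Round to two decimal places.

Labor's share = 1 − 0.39 = 0.61.
Country 1: TFP = 1.5 + 1.053 − 1.098 = 1.455%.
Country 2: TFP = 3.9 − 2.145 − 1.891 = -0.136%.
Difference = 1.455 − (-0.136) = 1.591 pp.

1.59 percentage points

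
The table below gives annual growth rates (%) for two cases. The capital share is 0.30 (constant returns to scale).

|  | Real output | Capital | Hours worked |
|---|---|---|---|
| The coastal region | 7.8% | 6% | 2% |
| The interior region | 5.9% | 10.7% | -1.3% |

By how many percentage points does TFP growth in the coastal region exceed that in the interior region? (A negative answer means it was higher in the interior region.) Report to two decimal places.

1.00 percentage points

Labor's share = 1 − 0.3 = 0.7.
The coastal region: TFP = 7.8 − 1.8 − 1.4 = 4.6%.
The interior region: TFP = 5.9 − 3.21 + 0.91 = 3.6%.
Difference = 4.6 − (3.6) = 1 pp.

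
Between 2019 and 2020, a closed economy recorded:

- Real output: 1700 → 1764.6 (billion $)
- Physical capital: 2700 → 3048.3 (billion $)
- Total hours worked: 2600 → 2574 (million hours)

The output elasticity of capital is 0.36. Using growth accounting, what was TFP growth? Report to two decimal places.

Real output growth = (1764.6 − 1700) / 1700 = 3.8%.
Physical capital growth = (3048.3 − 2700) / 2700 = 12.9%.
Total hours worked growth = (2574 − 2600) / 2600 = -1%.
Labor's share = 1 − 0.36 = 0.64.
Physical capital: 0.36 × 12.9 = 4.644 pp.
Total hours worked: 0.64 × (-1) = -0.64 pp.
TFP growth = 3.8 − 4.004 = -0.204%.

-0.20%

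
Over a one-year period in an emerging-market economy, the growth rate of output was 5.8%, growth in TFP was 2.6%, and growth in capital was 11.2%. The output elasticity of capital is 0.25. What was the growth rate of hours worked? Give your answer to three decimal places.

Labor's share = 1 − 0.25 = 0.75.
gY = gA + 0.25×11.2 + 0.75×g.
0.75×g = 5.8 − 2.6 − 2.8 = 0.4.
g = 0.4 / 0.75 = 0.53333%.

0.533%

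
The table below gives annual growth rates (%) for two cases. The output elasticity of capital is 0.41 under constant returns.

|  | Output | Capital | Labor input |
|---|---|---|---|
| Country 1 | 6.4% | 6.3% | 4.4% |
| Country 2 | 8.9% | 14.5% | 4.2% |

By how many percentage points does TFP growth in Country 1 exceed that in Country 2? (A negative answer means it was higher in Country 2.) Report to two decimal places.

0.74 percentage points

Labor's share = 1 − 0.41 = 0.59.
Country 1: TFP = 6.4 − 2.583 − 2.596 = 1.221%.
Country 2: TFP = 8.9 − 5.945 − 2.478 = 0.477%.
Difference = 1.221 − (0.477) = 0.744 pp.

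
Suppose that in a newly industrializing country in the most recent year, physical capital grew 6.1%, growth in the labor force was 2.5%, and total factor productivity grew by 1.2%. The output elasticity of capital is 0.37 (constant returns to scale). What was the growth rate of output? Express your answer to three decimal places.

Labor's share = 1 − 0.37 = 0.63.
Physical capital: 0.37 × 6.1 = 2.257 pp.
The labor force: 0.63 × 2.5 = 1.575 pp.
Output growth = 1.2 + 3.832 = 5.032%.

Output grew 5.032%.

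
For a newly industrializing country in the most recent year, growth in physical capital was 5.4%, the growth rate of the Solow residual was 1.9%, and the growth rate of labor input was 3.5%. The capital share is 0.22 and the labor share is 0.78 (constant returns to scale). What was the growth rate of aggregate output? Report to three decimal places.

Labor's share = 1 − 0.22 = 0.78.
Physical capital: 0.22 × 5.4 = 1.188 pp.
Labor input: 0.78 × 3.5 = 2.73 pp.
Output growth = 1.9 + 3.918 = 5.818%.

5.818%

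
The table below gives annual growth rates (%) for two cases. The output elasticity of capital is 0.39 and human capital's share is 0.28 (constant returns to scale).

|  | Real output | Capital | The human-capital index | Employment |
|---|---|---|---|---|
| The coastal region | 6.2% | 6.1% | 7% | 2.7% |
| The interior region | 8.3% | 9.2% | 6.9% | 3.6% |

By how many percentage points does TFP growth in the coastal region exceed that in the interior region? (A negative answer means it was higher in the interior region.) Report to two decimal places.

Labor's share = 1 − 0.39 − 0.28 = 0.33.
The coastal region: TFP = 6.2 − 2.379 − 1.96 − 0.891 = 0.97%.
The interior region: TFP = 8.3 − 3.588 − 1.932 − 1.188 = 1.592%.
Difference = 0.97 − (1.592) = -0.622 pp.

-0.62 percentage points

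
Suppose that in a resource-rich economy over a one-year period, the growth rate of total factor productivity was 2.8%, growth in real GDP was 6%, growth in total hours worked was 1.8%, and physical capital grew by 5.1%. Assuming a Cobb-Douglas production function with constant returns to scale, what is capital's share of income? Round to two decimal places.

gY = gA + α·gK + (1−α)·gL, so gY − gA − gL = α(gK − gL).
6 − 2.8 − 1.8 = α × (5.1 − 1.8).
1.4 = 3.3 α, so α = 0.4242.

Capital's share of income is 0.42.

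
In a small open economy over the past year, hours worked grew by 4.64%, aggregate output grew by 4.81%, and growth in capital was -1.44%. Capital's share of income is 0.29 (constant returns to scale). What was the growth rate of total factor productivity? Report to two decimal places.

1.93%

Labor's share = 1 − 0.29 = 0.71.
Capital: 0.29 × (-1.44) = -0.4176 pp.
Hours worked: 0.71 × 4.64 = 3.2944 pp.
TFP growth = 4.81 − 2.8768 = 1.9332%.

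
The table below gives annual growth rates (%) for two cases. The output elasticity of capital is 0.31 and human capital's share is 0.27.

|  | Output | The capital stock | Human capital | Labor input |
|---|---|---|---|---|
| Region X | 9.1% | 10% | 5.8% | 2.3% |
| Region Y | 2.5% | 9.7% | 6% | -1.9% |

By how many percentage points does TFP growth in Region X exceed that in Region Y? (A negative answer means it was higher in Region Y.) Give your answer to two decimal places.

4.80 percentage points

Labor's share = 1 − 0.31 − 0.27 = 0.42.
Region X: TFP = 9.1 − 3.1 − 1.566 − 0.966 = 3.468%.
Region Y: TFP = 2.5 − 3.007 − 1.62 + 0.798 = -1.329%.
Difference = 3.468 − (-1.329) = 4.797 pp.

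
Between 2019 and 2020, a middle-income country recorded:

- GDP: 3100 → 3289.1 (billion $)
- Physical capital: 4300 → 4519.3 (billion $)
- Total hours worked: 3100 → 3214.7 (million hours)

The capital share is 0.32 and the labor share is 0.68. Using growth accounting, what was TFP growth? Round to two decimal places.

GDP growth = (3289.1 − 3100) / 3100 = 6.1%.
Physical capital growth = (4519.3 − 4300) / 4300 = 5.1%.
Total hours worked growth = (3214.7 − 3100) / 3100 = 3.7%.
Labor's share = 1 − 0.32 = 0.68.
Physical capital: 0.32 × 5.1 = 1.632 pp.
Total hours worked: 0.68 × 3.7 = 2.516 pp.
TFP growth = 6.1 − 4.148 = 1.952%.

1.95%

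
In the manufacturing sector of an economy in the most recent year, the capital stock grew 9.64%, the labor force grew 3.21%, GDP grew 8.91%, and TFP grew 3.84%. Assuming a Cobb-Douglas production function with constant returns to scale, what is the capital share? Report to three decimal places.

0.289

gY = gA + α·gK + (1−α)·gL, so gY − gA − gL = α(gK − gL).
8.91 − 3.84 − 3.21 = α × (9.64 − 3.21).
1.86 = 6.43 α, so α = 0.28927.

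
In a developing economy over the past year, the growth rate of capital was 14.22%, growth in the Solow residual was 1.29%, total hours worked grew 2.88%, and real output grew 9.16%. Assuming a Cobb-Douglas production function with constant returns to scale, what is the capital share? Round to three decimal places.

gY = gA + α·gK + (1−α)·gL, so gY − gA − gL = α(gK − gL).
9.16 − 1.29 − 2.88 = α × (14.22 − 2.88).
4.99 = 11.34 α, so α = 0.44004.

α = 0.440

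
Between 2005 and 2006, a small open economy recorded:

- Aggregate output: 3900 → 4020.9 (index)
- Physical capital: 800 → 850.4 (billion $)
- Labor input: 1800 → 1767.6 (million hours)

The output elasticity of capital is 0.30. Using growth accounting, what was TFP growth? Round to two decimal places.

TFP growth was 2.47%.

Aggregate output growth = (4020.9 − 3900) / 3900 = 3.1%.
Physical capital growth = (850.4 − 800) / 800 = 6.3%.
Labor input growth = (1767.6 − 1800) / 1800 = -1.8%.
Labor's share = 1 − 0.3 = 0.7.
Physical capital: 0.3 × 6.3 = 1.89 pp.
Labor input: 0.7 × (-1.8) = -1.26 pp.
TFP growth = 3.1 − 0.63 = 2.47%.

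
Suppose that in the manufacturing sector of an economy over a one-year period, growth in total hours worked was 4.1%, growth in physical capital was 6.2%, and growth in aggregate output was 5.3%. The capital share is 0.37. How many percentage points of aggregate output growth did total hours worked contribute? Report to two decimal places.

2.58 pp

Labor's share = 1 − 0.37 = 0.63.
Contribution = share × growth = 0.63 × 4.1 = 2.583 pp.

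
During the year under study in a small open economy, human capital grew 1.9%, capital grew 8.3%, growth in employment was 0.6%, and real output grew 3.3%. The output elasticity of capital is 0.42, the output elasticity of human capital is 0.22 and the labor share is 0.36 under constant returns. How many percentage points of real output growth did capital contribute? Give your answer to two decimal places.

Contribution = share × growth = 0.42 × 8.3 = 3.486 pp.

3.49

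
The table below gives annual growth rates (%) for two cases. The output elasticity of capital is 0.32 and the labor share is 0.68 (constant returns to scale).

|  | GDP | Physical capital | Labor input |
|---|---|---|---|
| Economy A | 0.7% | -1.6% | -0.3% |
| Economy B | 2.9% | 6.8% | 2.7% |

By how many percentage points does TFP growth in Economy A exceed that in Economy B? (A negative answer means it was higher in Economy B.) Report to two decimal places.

Labor's share = 1 − 0.32 = 0.68.
Economy A: TFP = 0.7 + 0.512 + 0.204 = 1.416%.
Economy B: TFP = 2.9 − 2.176 − 1.836 = -1.112%.
Difference = 1.416 − (-1.112) = 2.528 pp.

2.53 percentage points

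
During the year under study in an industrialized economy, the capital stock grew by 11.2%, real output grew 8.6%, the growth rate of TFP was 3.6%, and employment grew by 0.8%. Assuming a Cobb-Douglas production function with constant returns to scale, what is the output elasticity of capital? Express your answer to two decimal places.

gY = gA + α·gK + (1−α)·gL, so gY − gA − gL = α(gK − gL).
8.6 − 3.6 − 0.8 = α × (11.2 − 0.8).
4.2 = 10.4 α, so α = 0.4038.

α = 0.40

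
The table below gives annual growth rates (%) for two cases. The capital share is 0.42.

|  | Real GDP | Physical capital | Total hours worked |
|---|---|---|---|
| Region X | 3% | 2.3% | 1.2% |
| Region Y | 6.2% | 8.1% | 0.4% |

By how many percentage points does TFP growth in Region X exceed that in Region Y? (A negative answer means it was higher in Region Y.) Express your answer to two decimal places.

-1.23 percentage points

Labor's share = 1 − 0.42 = 0.58.
Region X: TFP = 3 − 0.966 − 0.696 = 1.338%.
Region Y: TFP = 6.2 − 3.402 − 0.232 = 2.566%.
Difference = 1.338 − (2.566) = -1.228 pp.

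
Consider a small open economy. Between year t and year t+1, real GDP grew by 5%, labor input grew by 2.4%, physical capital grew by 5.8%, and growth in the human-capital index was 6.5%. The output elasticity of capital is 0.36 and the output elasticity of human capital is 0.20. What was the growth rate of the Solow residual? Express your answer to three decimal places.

Labor's share = 1 − 0.36 − 0.2 = 0.44.
Physical capital: 0.36 × 5.8 = 2.088 pp.
The human-capital index: 0.2 × 6.5 = 1.3 pp.
Labor input: 0.44 × 2.4 = 1.056 pp.
TFP growth = 5 − 4.444 = 0.556%.

The Solow residual growth was 0.556%.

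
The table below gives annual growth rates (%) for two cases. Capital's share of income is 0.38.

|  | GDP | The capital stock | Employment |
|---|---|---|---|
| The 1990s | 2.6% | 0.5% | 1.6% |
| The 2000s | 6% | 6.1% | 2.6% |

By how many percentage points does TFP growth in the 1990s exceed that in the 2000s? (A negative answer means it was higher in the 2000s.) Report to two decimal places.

Labor's share = 1 − 0.38 = 0.62.
The 1990s: TFP = 2.6 − 0.19 − 0.992 = 1.418%.
The 2000s: TFP = 6 − 2.318 − 1.612 = 2.07%.
Difference = 1.418 − (2.07) = -0.652 pp.

-0.65 percentage points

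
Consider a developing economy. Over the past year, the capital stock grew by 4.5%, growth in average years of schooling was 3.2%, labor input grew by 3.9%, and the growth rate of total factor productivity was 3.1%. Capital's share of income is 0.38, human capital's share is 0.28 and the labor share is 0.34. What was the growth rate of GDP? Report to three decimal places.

Labor's share = 1 − 0.38 − 0.28 = 0.34.
The capital stock: 0.38 × 4.5 = 1.71 pp.
Average years of schooling: 0.28 × 3.2 = 0.896 pp.
Labor input: 0.34 × 3.9 = 1.326 pp.
Output growth = 3.1 + 3.932 = 7.032%.

7.032%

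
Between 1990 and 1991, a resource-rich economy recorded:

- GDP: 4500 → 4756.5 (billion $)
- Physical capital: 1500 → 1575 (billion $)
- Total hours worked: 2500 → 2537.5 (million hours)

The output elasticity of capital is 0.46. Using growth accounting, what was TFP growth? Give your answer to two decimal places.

TFP grew 2.59%.

GDP growth = (4756.5 − 4500) / 4500 = 5.7%.
Physical capital growth = (1575 − 1500) / 1500 = 5%.
Total hours worked growth = (2537.5 − 2500) / 2500 = 1.5%.
Labor's share = 1 − 0.46 = 0.54.
Physical capital: 0.46 × 5 = 2.3 pp.
Total hours worked: 0.54 × 1.5 = 0.81 pp.
TFP growth = 5.7 − 3.11 = 2.59%.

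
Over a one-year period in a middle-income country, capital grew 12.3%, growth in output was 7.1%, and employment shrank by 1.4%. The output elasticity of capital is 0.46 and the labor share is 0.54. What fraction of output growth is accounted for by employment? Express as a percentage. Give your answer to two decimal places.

Labor's share = 1 − 0.46 = 0.54.
Employment contributed 0.54 × (-1.4) = -0.756 pp.
Share of growth = -0.756 / 7.1 × 100 = -10.6479%.

Employment accounted for -10.65% of growth.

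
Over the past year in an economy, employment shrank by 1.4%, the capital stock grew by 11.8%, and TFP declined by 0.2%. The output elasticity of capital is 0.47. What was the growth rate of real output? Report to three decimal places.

4.604%

Labor's share = 1 − 0.47 = 0.53.
The capital stock: 0.47 × 11.8 = 5.546 pp.
Employment: 0.53 × (-1.4) = -0.742 pp.
Output growth = -0.2 + 4.804 = 4.604%.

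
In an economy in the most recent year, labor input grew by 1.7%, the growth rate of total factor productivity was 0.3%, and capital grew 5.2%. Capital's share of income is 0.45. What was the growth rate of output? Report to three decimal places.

3.575%

Labor's share = 1 − 0.45 = 0.55.
Capital: 0.45 × 5.2 = 2.34 pp.
Labor input: 0.55 × 1.7 = 0.935 pp.
Output growth = 0.3 + 3.275 = 3.575%.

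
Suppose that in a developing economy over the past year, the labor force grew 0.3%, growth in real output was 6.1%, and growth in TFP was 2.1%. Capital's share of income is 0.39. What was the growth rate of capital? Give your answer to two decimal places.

Labor's share = 1 − 0.39 = 0.61.
gY = gA + 0.61×0.3 + 0.39×g.
0.39×g = 6.1 − 2.1 − 0.183 = 3.817.
g = 3.817 / 0.39 = 9.7872%.

9.79%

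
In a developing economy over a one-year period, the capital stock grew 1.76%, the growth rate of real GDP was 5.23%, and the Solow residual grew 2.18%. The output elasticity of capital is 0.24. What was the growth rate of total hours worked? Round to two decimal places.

Labor's share = 1 − 0.24 = 0.76.
gY = gA + 0.24×1.76 + 0.76×g.
0.76×g = 5.23 − 2.18 − 0.4224 = 2.6276.
g = 2.6276 / 0.76 = 3.4574%.

Total hours worked growth was 3.46%.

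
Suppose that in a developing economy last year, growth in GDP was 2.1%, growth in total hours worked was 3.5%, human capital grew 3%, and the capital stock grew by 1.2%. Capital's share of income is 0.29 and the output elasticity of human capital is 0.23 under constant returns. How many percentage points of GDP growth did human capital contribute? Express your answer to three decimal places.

0.690 percentage points

Contribution = share × growth = 0.23 × 3 = 0.69 pp.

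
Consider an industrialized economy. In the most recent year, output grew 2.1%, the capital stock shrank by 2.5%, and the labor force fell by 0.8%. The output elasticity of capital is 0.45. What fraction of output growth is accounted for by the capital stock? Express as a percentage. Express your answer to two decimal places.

The capital stock accounted for -53.57% of growth.

The capital stock contributed 0.45 × (-2.5) = -1.125 pp.
Share of growth = -1.125 / 2.1 × 100 = -53.5714%.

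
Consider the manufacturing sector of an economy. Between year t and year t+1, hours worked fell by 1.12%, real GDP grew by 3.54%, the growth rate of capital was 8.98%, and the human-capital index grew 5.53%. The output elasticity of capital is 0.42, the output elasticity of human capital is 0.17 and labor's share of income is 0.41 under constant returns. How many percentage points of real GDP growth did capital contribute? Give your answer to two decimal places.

3.77 pp

Contribution = share × growth = 0.42 × 8.98 = 3.7716 pp.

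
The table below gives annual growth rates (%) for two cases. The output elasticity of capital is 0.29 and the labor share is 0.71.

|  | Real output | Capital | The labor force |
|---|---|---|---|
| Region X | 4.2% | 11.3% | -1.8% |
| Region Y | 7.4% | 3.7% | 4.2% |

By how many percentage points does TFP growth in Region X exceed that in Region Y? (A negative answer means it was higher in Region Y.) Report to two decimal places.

-1.14 percentage points

Labor's share = 1 − 0.29 = 0.71.
Region X: TFP = 4.2 − 3.277 + 1.278 = 2.201%.
Region Y: TFP = 7.4 − 1.073 − 2.982 = 3.345%.
Difference = 2.201 − (3.345) = -1.144 pp.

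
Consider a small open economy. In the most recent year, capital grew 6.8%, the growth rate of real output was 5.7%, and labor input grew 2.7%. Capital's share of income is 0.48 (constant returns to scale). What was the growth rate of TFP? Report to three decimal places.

TFP growth was 1.032%.

Labor's share = 1 − 0.48 = 0.52.
Capital: 0.48 × 6.8 = 3.264 pp.
Labor input: 0.52 × 2.7 = 1.404 pp.
TFP growth = 5.7 − 4.668 = 1.032%.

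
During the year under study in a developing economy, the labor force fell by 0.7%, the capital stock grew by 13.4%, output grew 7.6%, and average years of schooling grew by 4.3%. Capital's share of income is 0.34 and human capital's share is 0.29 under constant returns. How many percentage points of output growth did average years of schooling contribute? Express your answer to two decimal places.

Contribution = share × growth = 0.29 × 4.3 = 1.247 pp.

1.25 percentage points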